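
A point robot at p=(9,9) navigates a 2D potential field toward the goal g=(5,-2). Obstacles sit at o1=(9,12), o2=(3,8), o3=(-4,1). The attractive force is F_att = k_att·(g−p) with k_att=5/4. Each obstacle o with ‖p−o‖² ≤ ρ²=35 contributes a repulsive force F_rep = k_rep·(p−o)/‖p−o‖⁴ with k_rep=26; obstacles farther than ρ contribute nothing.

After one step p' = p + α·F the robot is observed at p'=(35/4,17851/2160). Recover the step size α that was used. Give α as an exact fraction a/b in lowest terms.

α = 1/20

F_att = 5/4·(g−p) = 5/4·(-4,-11) = (-5.0000,-13.7500)
o1: d²=9 ≤ ρ²=35; F_rep = 26·(0,-3)/9² = (0.0000,-0.9630)
o2: d²=37 > ρ²=35 → inactive
o3: d²=233 > ρ²=35 → inactive
F = F_att + ΣF_rep = (-5.0000,-14.7130)
Δp = p'−p = (-0.2500,-0.7356); α = Δx/Fx = (-1/4) / (-5) = 1/20
check: Δy/Fy = (-1589/2160) / (-1589/108) = 1/20 ✓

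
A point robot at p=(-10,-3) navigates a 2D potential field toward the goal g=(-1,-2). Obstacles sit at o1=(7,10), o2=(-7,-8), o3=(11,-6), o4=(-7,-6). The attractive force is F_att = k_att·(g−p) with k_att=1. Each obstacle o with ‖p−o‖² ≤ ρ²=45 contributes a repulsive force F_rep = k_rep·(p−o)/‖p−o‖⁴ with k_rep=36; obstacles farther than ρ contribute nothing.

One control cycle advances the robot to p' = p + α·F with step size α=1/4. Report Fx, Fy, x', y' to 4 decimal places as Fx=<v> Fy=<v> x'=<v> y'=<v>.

F_att = 1·(g−p) = 1·(9,1) = (9.0000,1.0000)
o1: d²=458 > ρ²=45 → inactive
o2: d²=34 ≤ ρ²=45; F_rep = 36·(-3,5)/34² = (-0.0934,0.1557)
o3: d²=450 > ρ²=45 → inactive
o4: d²=18 ≤ ρ²=45; F_rep = 36·(-3,3)/18² = (-0.3333,0.3333)
F = F_att + ΣF_rep = (8.5732,1.4890)
p' = p + 1/4·F = (-7.8567,-2.6277)

Fx=8.5732 Fy=1.4890 x'=-7.8567 y'=-2.6277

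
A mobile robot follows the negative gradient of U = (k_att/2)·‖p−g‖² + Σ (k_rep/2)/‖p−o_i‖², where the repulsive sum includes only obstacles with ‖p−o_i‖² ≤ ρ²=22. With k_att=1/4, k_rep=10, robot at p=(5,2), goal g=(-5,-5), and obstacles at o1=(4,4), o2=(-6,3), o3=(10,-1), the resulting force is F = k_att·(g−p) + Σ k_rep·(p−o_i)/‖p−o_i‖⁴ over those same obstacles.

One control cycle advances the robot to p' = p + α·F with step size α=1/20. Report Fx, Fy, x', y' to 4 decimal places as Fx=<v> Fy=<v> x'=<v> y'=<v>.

F_att = 1/4·(g−p) = 1/4·(-10,-7) = (-2.5000,-1.7500)
o1: d²=5 ≤ ρ²=22; F_rep = 10·(1,-2)/5² = (0.4000,-0.8000)
o2: d²=122 > ρ²=22 → inactive
o3: d²=34 > ρ²=22 → inactive
F = F_att + ΣF_rep = (-2.1000,-2.5500)
p' = p + 1/20·F = (4.8950,1.8725)

Fx=-2.1000 Fy=-2.5500 x'=4.8950 y'=1.8725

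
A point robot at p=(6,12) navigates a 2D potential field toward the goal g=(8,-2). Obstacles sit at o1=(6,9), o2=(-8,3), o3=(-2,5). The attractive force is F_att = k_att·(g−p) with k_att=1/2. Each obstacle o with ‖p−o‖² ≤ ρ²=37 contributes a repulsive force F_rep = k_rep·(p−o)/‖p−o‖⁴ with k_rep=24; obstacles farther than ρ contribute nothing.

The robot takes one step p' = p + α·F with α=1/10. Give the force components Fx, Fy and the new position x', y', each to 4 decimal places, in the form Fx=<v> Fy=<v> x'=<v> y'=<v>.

Fx=1.0000 Fy=-6.1111 x'=6.1000 y'=11.3889

F_att = 1/2·(g−p) = 1/2·(2,-14) = (1.0000,-7.0000)
o1: d²=9 ≤ ρ²=37; F_rep = 24·(0,3)/9² = (0.0000,0.8889)
o2: d²=277 > ρ²=37 → inactive
o3: d²=113 > ρ²=37 → inactive
F = F_att + ΣF_rep = (1.0000,-6.1111)
p' = p + 1/10·F = (6.1000,11.3889)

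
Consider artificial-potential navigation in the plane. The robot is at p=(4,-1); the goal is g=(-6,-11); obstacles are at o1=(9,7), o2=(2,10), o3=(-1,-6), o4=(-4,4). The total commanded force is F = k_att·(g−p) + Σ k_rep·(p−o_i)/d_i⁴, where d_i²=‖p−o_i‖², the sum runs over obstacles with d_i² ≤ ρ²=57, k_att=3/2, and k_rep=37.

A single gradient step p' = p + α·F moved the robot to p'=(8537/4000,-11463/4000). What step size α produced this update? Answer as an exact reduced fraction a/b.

F_att = 3/2·(g−p) = 3/2·(-10,-10) = (-15.0000,-15.0000)
o1: d²=89 > ρ²=57 → inactive
o2: d²=125 > ρ²=57 → inactive
o3: d²=50 ≤ ρ²=57; F_rep = 37·(5,5)/50² = (0.0740,0.0740)
o4: d²=89 > ρ²=57 → inactive
F = F_att + ΣF_rep = (-14.9260,-14.9260)
Δp = p'−p = (-1.8658,-1.8658); α = Δx/Fx = (-7463/4000) / (-7463/500) = 1/8
check: Δy/Fy = (-7463/4000) / (-7463/500) = 1/8 ✓

α = 1/8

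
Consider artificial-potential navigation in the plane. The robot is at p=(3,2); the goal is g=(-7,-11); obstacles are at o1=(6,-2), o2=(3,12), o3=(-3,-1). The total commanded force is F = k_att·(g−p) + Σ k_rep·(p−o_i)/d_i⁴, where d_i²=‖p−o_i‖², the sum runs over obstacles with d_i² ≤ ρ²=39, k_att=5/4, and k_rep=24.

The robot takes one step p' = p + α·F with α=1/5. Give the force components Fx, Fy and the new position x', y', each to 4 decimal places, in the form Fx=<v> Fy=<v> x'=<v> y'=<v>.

Fx=-12.6152 Fy=-16.0964 x'=0.4770 y'=-1.2193

F_att = 5/4·(g−p) = 5/4·(-10,-13) = (-12.5000,-16.2500)
o1: d²=25 ≤ ρ²=39; F_rep = 24·(-3,4)/25² = (-0.1152,0.1536)
o2: d²=100 > ρ²=39 → inactive
o3: d²=45 > ρ²=39 → inactive
F = F_att + ΣF_rep = (-12.6152,-16.0964)
p' = p + 1/5·F = (0.4770,-1.2193)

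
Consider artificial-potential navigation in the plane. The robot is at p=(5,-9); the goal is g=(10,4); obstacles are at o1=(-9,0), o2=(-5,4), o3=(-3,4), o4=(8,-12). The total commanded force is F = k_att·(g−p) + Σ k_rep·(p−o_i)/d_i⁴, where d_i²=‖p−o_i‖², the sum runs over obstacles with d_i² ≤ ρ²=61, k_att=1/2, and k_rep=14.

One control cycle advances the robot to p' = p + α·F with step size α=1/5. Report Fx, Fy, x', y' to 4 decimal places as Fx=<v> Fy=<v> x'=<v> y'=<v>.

Fx=2.3704 Fy=6.6296 x'=5.4741 y'=-7.6741

F_att = 1/2·(g−p) = 1/2·(5,13) = (2.5000,6.5000)
o1: d²=277 > ρ²=61 → inactive
o2: d²=269 > ρ²=61 → inactive
o3: d²=233 > ρ²=61 → inactive
o4: d²=18 ≤ ρ²=61; F_rep = 14·(-3,3)/18² = (-0.1296,0.1296)
F = F_att + ΣF_rep = (2.3704,6.6296)
p' = p + 1/5·F = (5.4741,-7.6741)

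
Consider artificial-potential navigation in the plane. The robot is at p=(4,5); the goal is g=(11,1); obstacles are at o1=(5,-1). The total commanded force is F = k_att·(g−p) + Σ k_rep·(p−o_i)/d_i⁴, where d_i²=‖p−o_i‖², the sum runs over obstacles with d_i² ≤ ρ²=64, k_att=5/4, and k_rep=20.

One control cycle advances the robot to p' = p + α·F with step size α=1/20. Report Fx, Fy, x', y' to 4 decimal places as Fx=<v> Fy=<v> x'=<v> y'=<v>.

F_att = 5/4·(g−p) = 5/4·(7,-4) = (8.7500,-5.0000)
o1: d²=37 ≤ ρ²=64; F_rep = 20·(-1,6)/37² = (-0.0146,0.0877)
F = F_att + ΣF_rep = (8.7354,-4.9123)
p' = p + 1/20·F = (4.4368,4.7544)

Fx=8.7354 Fy=-4.9123 x'=4.4368 y'=4.7544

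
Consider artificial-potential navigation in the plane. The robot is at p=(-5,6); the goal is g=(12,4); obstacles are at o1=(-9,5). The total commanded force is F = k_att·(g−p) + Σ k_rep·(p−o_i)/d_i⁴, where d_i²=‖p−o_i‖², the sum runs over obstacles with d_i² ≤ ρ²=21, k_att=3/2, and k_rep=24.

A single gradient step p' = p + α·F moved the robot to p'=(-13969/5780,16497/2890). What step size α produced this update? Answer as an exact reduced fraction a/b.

α = 1/10

F_att = 3/2·(g−p) = 3/2·(17,-2) = (25.5000,-3.0000)
o1: d²=17 ≤ ρ²=21; F_rep = 24·(4,1)/17² = (0.3322,0.0830)
F = F_att + ΣF_rep = (25.8322,-2.9170)
Δp = p'−p = (2.5832,-0.2917); α = Δx/Fx = (14931/5780) / (14931/578) = 1/10
check: Δy/Fy = (-843/2890) / (-843/289) = 1/10 ✓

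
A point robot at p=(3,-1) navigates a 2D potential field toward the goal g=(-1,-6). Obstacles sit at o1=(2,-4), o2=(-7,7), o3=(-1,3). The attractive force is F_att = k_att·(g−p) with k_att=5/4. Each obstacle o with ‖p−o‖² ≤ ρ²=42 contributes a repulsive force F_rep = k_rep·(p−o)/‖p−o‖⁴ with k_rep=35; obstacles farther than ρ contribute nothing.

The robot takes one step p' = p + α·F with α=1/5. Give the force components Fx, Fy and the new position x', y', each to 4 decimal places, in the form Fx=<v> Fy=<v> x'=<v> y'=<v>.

F_att = 5/4·(g−p) = 5/4·(-4,-5) = (-5.0000,-6.2500)
o1: d²=10 ≤ ρ²=42; F_rep = 35·(1,3)/10² = (0.3500,1.0500)
o2: d²=164 > ρ²=42 → inactive
o3: d²=32 ≤ ρ²=42; F_rep = 35·(4,-4)/32² = (0.1367,-0.1367)
F = F_att + ΣF_rep = (-4.5133,-5.3367)
p' = p + 1/5·F = (2.0973,-2.0673)

Fx=-4.5133 Fy=-5.3367 x'=2.0973 y'=-2.0673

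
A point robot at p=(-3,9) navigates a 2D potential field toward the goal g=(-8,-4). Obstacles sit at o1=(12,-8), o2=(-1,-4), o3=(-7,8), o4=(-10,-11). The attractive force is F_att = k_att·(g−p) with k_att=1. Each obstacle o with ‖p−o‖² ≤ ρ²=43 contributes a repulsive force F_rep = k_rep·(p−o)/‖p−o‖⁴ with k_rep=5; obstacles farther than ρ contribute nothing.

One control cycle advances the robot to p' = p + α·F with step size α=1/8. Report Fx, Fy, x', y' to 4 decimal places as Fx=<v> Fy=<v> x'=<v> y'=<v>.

F_att = 1·(g−p) = 1·(-5,-13) = (-5.0000,-13.0000)
o1: d²=514 > ρ²=43 → inactive
o2: d²=173 > ρ²=43 → inactive
o3: d²=17 ≤ ρ²=43; F_rep = 5·(4,1)/17² = (0.0692,0.0173)
o4: d²=449 > ρ²=43 → inactive
F = F_att + ΣF_rep = (-4.9308,-12.9827)
p' = p + 1/8·F = (-3.6163,7.3772)

Fx=-4.9308 Fy=-12.9827 x'=-3.6163 y'=7.3772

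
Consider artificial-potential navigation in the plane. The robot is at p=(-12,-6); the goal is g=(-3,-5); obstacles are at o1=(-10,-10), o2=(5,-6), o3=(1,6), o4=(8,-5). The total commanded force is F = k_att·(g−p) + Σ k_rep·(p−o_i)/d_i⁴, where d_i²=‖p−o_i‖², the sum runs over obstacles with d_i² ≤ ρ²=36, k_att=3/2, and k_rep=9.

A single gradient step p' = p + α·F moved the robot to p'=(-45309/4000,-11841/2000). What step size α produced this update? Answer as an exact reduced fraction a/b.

α = 1/20

F_att = 3/2·(g−p) = 3/2·(9,1) = (13.5000,1.5000)
o1: d²=20 ≤ ρ²=36; F_rep = 9·(-2,4)/20² = (-0.0450,0.0900)
o2: d²=289 > ρ²=36 → inactive
o3: d²=313 > ρ²=36 → inactive
o4: d²=401 > ρ²=36 → inactive
F = F_att + ΣF_rep = (13.4550,1.5900)
Δp = p'−p = (0.6727,0.0795); α = Δx/Fx = (2691/4000) / (2691/200) = 1/20
check: Δy/Fy = (159/2000) / (159/100) = 1/20 ✓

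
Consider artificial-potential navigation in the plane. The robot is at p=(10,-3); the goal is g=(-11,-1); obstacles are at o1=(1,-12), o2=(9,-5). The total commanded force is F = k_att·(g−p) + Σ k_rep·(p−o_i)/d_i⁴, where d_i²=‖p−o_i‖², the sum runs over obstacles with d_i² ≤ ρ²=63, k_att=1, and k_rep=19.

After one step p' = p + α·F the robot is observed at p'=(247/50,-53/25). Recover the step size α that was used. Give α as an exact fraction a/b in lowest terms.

F_att = 1·(g−p) = 1·(-21,2) = (-21.0000,2.0000)
o1: d²=162 > ρ²=63 → inactive
o2: d²=5 ≤ ρ²=63; F_rep = 19·(1,2)/5² = (0.7600,1.5200)
F = F_att + ΣF_rep = (-20.2400,3.5200)
Δp = p'−p = (-5.0600,0.8800); α = Δx/Fx = (-253/50) / (-506/25) = 1/4
check: Δy/Fy = (22/25) / (88/25) = 1/4 ✓

α = 1/4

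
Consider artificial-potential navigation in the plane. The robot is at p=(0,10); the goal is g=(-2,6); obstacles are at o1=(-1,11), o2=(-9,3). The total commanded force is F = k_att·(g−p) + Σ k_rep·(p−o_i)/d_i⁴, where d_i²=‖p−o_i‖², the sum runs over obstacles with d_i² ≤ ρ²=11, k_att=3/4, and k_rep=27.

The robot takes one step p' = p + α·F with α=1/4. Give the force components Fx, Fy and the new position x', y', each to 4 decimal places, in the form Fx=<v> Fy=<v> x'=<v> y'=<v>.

Fx=5.2500 Fy=-9.7500 x'=1.3125 y'=7.5625

F_att = 3/4·(g−p) = 3/4·(-2,-4) = (-1.5000,-3.0000)
o1: d²=2 ≤ ρ²=11; F_rep = 27·(1,-1)/2² = (6.7500,-6.7500)
o2: d²=130 > ρ²=11 → inactive
F = F_att + ΣF_rep = (5.2500,-9.7500)
p' = p + 1/4·F = (1.3125,7.5625)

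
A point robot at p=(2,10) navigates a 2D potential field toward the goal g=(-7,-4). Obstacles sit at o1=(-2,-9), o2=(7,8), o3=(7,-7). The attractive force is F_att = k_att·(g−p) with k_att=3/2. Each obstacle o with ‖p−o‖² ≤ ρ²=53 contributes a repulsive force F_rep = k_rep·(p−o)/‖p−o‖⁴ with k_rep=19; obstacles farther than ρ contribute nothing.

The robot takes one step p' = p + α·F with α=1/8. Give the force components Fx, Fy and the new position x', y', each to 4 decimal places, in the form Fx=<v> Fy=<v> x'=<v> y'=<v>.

F_att = 3/2·(g−p) = 3/2·(-9,-14) = (-13.5000,-21.0000)
o1: d²=377 > ρ²=53 → inactive
o2: d²=29 ≤ ρ²=53; F_rep = 19·(-5,2)/29² = (-0.1130,0.0452)
o3: d²=314 > ρ²=53 → inactive
F = F_att + ΣF_rep = (-13.6130,-20.9548)
p' = p + 1/8·F = (0.2984,7.3806)

Fx=-13.6130 Fy=-20.9548 x'=0.2984 y'=7.3806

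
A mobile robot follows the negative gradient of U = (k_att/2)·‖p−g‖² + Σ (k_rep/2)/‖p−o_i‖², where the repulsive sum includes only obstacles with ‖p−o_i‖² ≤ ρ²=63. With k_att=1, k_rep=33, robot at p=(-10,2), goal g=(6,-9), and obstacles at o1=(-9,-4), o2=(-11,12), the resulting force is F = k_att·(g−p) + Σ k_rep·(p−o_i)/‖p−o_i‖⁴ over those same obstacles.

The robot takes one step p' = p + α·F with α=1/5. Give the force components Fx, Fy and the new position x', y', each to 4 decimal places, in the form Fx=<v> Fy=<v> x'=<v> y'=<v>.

Fx=15.9759 Fy=-10.8554 x'=-6.8048 y'=-0.1711

F_att = 1·(g−p) = 1·(16,-11) = (16.0000,-11.0000)
o1: d²=37 ≤ ρ²=63; F_rep = 33·(-1,6)/37² = (-0.0241,0.1446)
o2: d²=101 > ρ²=63 → inactive
F = F_att + ΣF_rep = (15.9759,-10.8554)
p' = p + 1/5·F = (-6.8048,-0.1711)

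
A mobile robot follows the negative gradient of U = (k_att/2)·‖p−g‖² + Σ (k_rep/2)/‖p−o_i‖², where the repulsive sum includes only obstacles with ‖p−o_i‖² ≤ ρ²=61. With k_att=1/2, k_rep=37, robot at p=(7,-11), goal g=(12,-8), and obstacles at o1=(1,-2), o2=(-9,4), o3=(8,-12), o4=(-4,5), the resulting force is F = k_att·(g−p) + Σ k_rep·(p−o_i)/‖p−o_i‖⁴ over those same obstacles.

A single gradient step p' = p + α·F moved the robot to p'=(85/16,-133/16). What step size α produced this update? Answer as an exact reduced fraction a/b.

F_att = 1/2·(g−p) = 1/2·(5,3) = (2.5000,1.5000)
o1: d²=117 > ρ²=61 → inactive
o2: d²=481 > ρ²=61 → inactive
o3: d²=2 ≤ ρ²=61; F_rep = 37·(-1,1)/2² = (-9.2500,9.2500)
o4: d²=377 > ρ²=61 → inactive
F = F_att + ΣF_rep = (-6.7500,10.7500)
Δp = p'−p = (-1.6875,2.6875); α = Δx/Fx = (-27/16) / (-27/4) = 1/4
check: Δy/Fy = (43/16) / (43/4) = 1/4 ✓

α = 1/4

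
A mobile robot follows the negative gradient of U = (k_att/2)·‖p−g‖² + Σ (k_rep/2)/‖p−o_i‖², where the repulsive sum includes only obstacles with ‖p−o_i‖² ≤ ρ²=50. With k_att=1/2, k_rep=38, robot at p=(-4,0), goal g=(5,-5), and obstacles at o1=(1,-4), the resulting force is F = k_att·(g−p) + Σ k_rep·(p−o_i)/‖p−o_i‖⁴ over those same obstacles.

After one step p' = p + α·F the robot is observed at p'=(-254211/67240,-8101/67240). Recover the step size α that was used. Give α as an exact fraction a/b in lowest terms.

α = 1/20

F_att = 1/2·(g−p) = 1/2·(9,-5) = (4.5000,-2.5000)
o1: d²=41 ≤ ρ²=50; F_rep = 38·(-5,4)/41² = (-0.1130,0.0904)
F = F_att + ΣF_rep = (4.3870,-2.4096)
Δp = p'−p = (0.2193,-0.1205); α = Δx/Fx = (14749/67240) / (14749/3362) = 1/20
check: Δy/Fy = (-8101/67240) / (-8101/3362) = 1/20 ✓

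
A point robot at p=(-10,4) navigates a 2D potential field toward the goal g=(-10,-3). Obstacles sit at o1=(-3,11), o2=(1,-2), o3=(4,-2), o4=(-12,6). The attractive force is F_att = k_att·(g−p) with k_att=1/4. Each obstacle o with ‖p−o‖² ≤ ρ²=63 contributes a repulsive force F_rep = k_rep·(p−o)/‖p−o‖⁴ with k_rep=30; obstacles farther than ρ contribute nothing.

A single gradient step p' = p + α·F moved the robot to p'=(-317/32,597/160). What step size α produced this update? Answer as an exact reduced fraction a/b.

F_att = 1/4·(g−p) = 1/4·(0,-7) = (0.0000,-1.7500)
o1: d²=98 > ρ²=63 → inactive
o2: d²=157 > ρ²=63 → inactive
o3: d²=232 > ρ²=63 → inactive
o4: d²=8 ≤ ρ²=63; F_rep = 30·(2,-2)/8² = (0.9375,-0.9375)
F = F_att + ΣF_rep = (0.9375,-2.6875)
Δp = p'−p = (0.0938,-0.2687); α = Δx/Fx = (3/32) / (15/16) = 1/10
check: Δy/Fy = (-43/160) / (-43/16) = 1/10 ✓

α = 1/10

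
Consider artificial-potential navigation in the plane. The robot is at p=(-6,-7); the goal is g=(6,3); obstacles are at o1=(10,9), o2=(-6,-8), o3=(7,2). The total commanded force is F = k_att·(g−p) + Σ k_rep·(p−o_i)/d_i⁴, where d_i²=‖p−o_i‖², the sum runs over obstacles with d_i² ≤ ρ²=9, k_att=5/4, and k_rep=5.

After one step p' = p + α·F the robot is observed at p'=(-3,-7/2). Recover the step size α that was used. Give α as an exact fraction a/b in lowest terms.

α = 1/5

F_att = 5/4·(g−p) = 5/4·(12,10) = (15.0000,12.5000)
o1: d²=512 > ρ²=9 → inactive
o2: d²=1 ≤ ρ²=9; F_rep = 5·(0,1)/1² = (0.0000,5.0000)
o3: d²=250 > ρ²=9 → inactive
F = F_att + ΣF_rep = (15.0000,17.5000)
Δp = p'−p = (3.0000,3.5000); α = Δx/Fx = (3) / (15) = 1/5
check: Δy/Fy = (7/2) / (35/2) = 1/5 ✓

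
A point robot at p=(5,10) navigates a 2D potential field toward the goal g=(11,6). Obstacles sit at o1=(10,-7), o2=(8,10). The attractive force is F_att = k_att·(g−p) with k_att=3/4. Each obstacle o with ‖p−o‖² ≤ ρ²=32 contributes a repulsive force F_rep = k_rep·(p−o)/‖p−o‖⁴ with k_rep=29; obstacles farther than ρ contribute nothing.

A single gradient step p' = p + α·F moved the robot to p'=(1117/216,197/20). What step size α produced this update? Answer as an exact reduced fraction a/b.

F_att = 3/4·(g−p) = 3/4·(6,-4) = (4.5000,-3.0000)
o1: d²=314 > ρ²=32 → inactive
o2: d²=9 ≤ ρ²=32; F_rep = 29·(-3,0)/9² = (-1.0741,0.0000)
F = F_att + ΣF_rep = (3.4259,-3.0000)
Δp = p'−p = (0.1713,-0.1500); α = Δx/Fx = (37/216) / (185/54) = 1/20
check: Δy/Fy = (-3/20) / (-3) = 1/20 ✓

α = 1/20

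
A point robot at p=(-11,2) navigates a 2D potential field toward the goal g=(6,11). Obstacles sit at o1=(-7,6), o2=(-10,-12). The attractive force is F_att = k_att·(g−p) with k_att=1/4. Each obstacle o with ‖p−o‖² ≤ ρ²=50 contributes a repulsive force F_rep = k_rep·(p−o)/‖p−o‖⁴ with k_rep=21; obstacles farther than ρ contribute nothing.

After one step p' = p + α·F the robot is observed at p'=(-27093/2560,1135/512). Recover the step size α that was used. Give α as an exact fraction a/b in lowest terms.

α = 1/10

F_att = 1/4·(g−p) = 1/4·(17,9) = (4.2500,2.2500)
o1: d²=32 ≤ ρ²=50; F_rep = 21·(-4,-4)/32² = (-0.0820,-0.0820)
o2: d²=197 > ρ²=50 → inactive
F = F_att + ΣF_rep = (4.1680,2.1680)
Δp = p'−p = (0.4168,0.2168); α = Δx/Fx = (1067/2560) / (1067/256) = 1/10
check: Δy/Fy = (111/512) / (555/256) = 1/10 ✓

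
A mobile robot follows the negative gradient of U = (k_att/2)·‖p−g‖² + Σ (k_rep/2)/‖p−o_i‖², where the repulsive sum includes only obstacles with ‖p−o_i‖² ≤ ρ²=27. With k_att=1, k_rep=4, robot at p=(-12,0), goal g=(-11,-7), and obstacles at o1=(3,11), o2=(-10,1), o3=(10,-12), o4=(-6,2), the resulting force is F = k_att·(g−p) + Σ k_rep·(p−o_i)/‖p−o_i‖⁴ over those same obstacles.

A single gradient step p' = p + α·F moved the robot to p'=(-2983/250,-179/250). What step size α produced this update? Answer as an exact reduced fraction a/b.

α = 1/10

F_att = 1·(g−p) = 1·(1,-7) = (1.0000,-7.0000)
o1: d²=346 > ρ²=27 → inactive
o2: d²=5 ≤ ρ²=27; F_rep = 4·(-2,-1)/5² = (-0.3200,-0.1600)
o3: d²=628 > ρ²=27 → inactive
o4: d²=40 > ρ²=27 → inactive
F = F_att + ΣF_rep = (0.6800,-7.1600)
Δp = p'−p = (0.0680,-0.7160); α = Δx/Fx = (17/250) / (17/25) = 1/10
check: Δy/Fy = (-179/250) / (-179/25) = 1/10 ✓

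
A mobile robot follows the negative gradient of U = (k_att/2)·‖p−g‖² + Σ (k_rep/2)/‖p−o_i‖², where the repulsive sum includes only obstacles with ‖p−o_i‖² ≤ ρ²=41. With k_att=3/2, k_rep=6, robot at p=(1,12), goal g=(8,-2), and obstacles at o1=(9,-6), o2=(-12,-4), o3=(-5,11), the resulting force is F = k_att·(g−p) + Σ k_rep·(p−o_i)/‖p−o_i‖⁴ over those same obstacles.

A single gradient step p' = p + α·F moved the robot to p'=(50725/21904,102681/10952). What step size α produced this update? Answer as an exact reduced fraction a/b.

α = 1/8

F_att = 3/2·(g−p) = 3/2·(7,-14) = (10.5000,-21.0000)
o1: d²=388 > ρ²=41 → inactive
o2: d²=425 > ρ²=41 → inactive
o3: d²=37 ≤ ρ²=41; F_rep = 6·(6,1)/37² = (0.0263,0.0044)
F = F_att + ΣF_rep = (10.5263,-20.9956)
Δp = p'−p = (1.3158,-2.6245); α = Δx/Fx = (28821/21904) / (28821/2738) = 1/8
check: Δy/Fy = (-28743/10952) / (-28743/1369) = 1/8 ✓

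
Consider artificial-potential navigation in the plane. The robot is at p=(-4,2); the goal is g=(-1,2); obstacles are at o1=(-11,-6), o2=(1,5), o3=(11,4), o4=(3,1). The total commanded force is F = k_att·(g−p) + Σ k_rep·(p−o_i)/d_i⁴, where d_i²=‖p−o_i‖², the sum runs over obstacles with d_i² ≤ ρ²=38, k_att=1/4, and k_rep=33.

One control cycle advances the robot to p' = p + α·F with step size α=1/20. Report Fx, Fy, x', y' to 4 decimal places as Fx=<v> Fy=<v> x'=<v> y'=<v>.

F_att = 1/4·(g−p) = 1/4·(3,0) = (0.7500,0.0000)
o1: d²=113 > ρ²=38 → inactive
o2: d²=34 ≤ ρ²=38; F_rep = 33·(-5,-3)/34² = (-0.1427,-0.0856)
o3: d²=229 > ρ²=38 → inactive
o4: d²=50 > ρ²=38 → inactive
F = F_att + ΣF_rep = (0.6073,-0.0856)
p' = p + 1/20·F = (-3.9696,1.9957)

Fx=0.6073 Fy=-0.0856 x'=-3.9696 y'=1.9957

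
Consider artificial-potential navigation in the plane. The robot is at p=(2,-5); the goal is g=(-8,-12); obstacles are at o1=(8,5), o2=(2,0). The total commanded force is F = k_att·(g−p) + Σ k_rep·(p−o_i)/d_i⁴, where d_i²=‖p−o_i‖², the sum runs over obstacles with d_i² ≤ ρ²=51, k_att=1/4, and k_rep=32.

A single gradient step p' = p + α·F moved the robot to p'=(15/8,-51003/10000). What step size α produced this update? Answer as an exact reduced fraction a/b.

F_att = 1/4·(g−p) = 1/4·(-10,-7) = (-2.5000,-1.7500)
o1: d²=136 > ρ²=51 → inactive
o2: d²=25 ≤ ρ²=51; F_rep = 32·(0,-5)/25² = (0.0000,-0.2560)
F = F_att + ΣF_rep = (-2.5000,-2.0060)
Δp = p'−p = (-0.1250,-0.1003); α = Δx/Fx = (-1/8) / (-5/2) = 1/20
check: Δy/Fy = (-1003/10000) / (-1003/500) = 1/20 ✓

α = 1/20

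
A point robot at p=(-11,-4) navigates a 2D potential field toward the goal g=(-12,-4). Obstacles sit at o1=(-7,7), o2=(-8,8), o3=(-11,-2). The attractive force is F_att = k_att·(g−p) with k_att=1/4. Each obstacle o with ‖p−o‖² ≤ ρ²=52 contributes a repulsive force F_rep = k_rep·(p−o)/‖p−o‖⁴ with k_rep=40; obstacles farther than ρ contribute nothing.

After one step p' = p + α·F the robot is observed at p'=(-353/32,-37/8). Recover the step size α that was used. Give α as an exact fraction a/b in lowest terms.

α = 1/8

F_att = 1/4·(g−p) = 1/4·(-1,0) = (-0.2500,0.0000)
o1: d²=137 > ρ²=52 → inactive
o2: d²=153 > ρ²=52 → inactive
o3: d²=4 ≤ ρ²=52; F_rep = 40·(0,-2)/4² = (0.0000,-5.0000)
F = F_att + ΣF_rep = (-0.2500,-5.0000)
Δp = p'−p = (-0.0312,-0.6250); α = Δx/Fx = (-1/32) / (-1/4) = 1/8
check: Δy/Fy = (-5/8) / (-5) = 1/8 ✓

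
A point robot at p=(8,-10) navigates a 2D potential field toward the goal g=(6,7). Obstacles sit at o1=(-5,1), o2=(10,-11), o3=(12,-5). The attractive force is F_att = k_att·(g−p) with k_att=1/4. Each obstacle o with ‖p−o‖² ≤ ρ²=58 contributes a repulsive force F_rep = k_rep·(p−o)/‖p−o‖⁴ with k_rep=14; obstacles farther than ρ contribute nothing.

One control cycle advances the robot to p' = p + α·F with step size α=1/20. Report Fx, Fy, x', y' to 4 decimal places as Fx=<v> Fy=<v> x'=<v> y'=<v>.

Fx=-1.6533 Fy=4.7684 x'=7.9173 y'=-9.7616

F_att = 1/4·(g−p) = 1/4·(-2,17) = (-0.5000,4.2500)
o1: d²=290 > ρ²=58 → inactive
o2: d²=5 ≤ ρ²=58; F_rep = 14·(-2,1)/5² = (-1.1200,0.5600)
o3: d²=41 ≤ ρ²=58; F_rep = 14·(-4,-5)/41² = (-0.0333,-0.0416)
F = F_att + ΣF_rep = (-1.6533,4.7684)
p' = p + 1/20·F = (7.9173,-9.7616)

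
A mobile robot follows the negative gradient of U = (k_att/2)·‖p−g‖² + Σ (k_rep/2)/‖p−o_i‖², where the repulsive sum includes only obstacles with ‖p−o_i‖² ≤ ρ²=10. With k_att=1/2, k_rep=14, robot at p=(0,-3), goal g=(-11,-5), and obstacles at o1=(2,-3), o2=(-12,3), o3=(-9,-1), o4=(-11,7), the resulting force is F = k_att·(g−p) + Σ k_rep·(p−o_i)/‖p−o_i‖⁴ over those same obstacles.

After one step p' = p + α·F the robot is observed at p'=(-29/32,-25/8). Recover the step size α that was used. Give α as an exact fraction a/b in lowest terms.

α = 1/8

F_att = 1/2·(g−p) = 1/2·(-11,-2) = (-5.5000,-1.0000)
o1: d²=4 ≤ ρ²=10; F_rep = 14·(-2,0)/4² = (-1.7500,0.0000)
o2: d²=180 > ρ²=10 → inactive
o3: d²=85 > ρ²=10 → inactive
o4: d²=221 > ρ²=10 → inactive
F = F_att + ΣF_rep = (-7.2500,-1.0000)
Δp = p'−p = (-0.9062,-0.1250); α = Δx/Fx = (-29/32) / (-29/4) = 1/8
check: Δy/Fy = (-1/8) / (-1) = 1/8 ✓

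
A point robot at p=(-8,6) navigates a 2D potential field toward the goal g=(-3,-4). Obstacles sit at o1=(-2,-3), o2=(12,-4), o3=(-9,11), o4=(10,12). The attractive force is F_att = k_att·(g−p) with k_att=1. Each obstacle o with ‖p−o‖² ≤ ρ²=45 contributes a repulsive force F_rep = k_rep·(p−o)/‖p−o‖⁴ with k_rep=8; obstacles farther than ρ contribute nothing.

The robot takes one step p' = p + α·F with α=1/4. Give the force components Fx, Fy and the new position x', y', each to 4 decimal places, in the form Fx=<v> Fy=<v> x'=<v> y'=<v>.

Fx=5.0118 Fy=-10.0592 x'=-6.7470 y'=3.4852

F_att = 1·(g−p) = 1·(5,-10) = (5.0000,-10.0000)
o1: d²=117 > ρ²=45 → inactive
o2: d²=500 > ρ²=45 → inactive
o3: d²=26 ≤ ρ²=45; F_rep = 8·(1,-5)/26² = (0.0118,-0.0592)
o4: d²=360 > ρ²=45 → inactive
F = F_att + ΣF_rep = (5.0118,-10.0592)
p' = p + 1/4·F = (-6.7470,3.4852)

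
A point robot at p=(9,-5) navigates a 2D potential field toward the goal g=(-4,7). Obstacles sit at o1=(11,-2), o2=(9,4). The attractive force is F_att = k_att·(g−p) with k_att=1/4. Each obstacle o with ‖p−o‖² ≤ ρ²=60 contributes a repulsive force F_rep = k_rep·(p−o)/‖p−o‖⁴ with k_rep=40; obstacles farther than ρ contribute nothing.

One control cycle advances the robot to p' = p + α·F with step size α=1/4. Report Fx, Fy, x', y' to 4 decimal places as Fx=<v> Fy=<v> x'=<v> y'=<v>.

F_att = 1/4·(g−p) = 1/4·(-13,12) = (-3.2500,3.0000)
o1: d²=13 ≤ ρ²=60; F_rep = 40·(-2,-3)/13² = (-0.4734,-0.7101)
o2: d²=81 > ρ²=60 → inactive
F = F_att + ΣF_rep = (-3.7234,2.2899)
p' = p + 1/4·F = (8.0692,-4.4275)

Fx=-3.7234 Fy=2.2899 x'=8.0692 y'=-4.4275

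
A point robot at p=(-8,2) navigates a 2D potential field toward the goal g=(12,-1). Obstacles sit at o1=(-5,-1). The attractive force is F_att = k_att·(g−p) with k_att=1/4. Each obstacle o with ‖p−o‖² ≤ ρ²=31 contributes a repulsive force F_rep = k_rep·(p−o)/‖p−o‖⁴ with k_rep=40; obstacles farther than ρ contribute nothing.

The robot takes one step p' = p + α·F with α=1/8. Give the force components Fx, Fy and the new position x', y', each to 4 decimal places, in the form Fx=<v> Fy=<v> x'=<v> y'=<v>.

Fx=4.6296 Fy=-0.3796 x'=-7.4213 y'=1.9525

F_att = 1/4·(g−p) = 1/4·(20,-3) = (5.0000,-0.7500)
o1: d²=18 ≤ ρ²=31; F_rep = 40·(-3,3)/18² = (-0.3704,0.3704)
F = F_att + ΣF_rep = (4.6296,-0.3796)
p' = p + 1/8·F = (-7.4213,1.9525)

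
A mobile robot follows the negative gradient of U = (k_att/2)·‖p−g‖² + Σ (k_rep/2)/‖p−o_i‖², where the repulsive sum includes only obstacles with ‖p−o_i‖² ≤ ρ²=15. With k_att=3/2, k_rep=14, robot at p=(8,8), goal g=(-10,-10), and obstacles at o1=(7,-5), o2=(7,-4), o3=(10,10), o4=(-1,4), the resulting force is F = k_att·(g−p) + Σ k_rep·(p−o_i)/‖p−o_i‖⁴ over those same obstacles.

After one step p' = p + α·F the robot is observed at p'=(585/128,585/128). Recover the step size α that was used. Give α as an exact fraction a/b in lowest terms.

F_att = 3/2·(g−p) = 3/2·(-18,-18) = (-27.0000,-27.0000)
o1: d²=170 > ρ²=15 → inactive
o2: d²=145 > ρ²=15 → inactive
o3: d²=8 ≤ ρ²=15; F_rep = 14·(-2,-2)/8² = (-0.4375,-0.4375)
o4: d²=97 > ρ²=15 → inactive
F = F_att + ΣF_rep = (-27.4375,-27.4375)
Δp = p'−p = (-3.4297,-3.4297); α = Δx/Fx = (-439/128) / (-439/16) = 1/8
check: Δy/Fy = (-439/128) / (-439/16) = 1/8 ✓

α = 1/8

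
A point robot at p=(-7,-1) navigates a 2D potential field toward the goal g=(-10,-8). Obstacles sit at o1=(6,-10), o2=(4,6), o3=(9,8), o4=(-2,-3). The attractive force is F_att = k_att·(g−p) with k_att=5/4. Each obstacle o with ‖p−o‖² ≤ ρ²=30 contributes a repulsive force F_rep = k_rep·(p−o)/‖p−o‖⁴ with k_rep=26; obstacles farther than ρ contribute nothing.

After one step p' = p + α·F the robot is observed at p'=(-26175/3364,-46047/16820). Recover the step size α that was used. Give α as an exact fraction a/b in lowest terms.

F_att = 5/4·(g−p) = 5/4·(-3,-7) = (-3.7500,-8.7500)
o1: d²=250 > ρ²=30 → inactive
o2: d²=170 > ρ²=30 → inactive
o3: d²=337 > ρ²=30 → inactive
o4: d²=29 ≤ ρ²=30; F_rep = 26·(-5,2)/29² = (-0.1546,0.0618)
F = F_att + ΣF_rep = (-3.9046,-8.6882)
Δp = p'−p = (-0.7809,-1.7376); α = Δx/Fx = (-2627/3364) / (-13135/3364) = 1/5
check: Δy/Fy = (-29227/16820) / (-29227/3364) = 1/5 ✓

α = 1/5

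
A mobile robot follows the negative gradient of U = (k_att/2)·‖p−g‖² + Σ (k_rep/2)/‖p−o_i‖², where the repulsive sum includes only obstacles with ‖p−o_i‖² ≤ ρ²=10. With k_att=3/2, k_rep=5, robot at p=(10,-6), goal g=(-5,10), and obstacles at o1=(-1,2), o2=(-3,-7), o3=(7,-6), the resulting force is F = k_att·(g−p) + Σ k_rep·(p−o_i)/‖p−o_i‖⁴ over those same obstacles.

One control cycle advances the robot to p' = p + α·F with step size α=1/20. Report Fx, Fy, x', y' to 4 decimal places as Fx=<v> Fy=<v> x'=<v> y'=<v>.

Fx=-22.3148 Fy=24.0000 x'=8.8843 y'=-4.8000

F_att = 3/2·(g−p) = 3/2·(-15,16) = (-22.5000,24.0000)
o1: d²=185 > ρ²=10 → inactive
o2: d²=170 > ρ²=10 → inactive
o3: d²=9 ≤ ρ²=10; F_rep = 5·(3,0)/9² = (0.1852,0.0000)
F = F_att + ΣF_rep = (-22.3148,24.0000)
p' = p + 1/20·F = (8.8843,-4.8000)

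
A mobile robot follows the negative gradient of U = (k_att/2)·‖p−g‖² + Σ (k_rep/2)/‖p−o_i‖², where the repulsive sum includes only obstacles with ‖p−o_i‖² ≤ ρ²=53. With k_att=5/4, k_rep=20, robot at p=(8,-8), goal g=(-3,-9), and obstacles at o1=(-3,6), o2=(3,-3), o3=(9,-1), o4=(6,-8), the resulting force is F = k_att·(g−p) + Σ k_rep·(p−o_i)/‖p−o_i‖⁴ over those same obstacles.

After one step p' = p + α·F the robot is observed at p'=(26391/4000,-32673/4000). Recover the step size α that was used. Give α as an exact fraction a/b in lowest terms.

F_att = 5/4·(g−p) = 5/4·(-11,-1) = (-13.7500,-1.2500)
o1: d²=317 > ρ²=53 → inactive
o2: d²=50 ≤ ρ²=53; F_rep = 20·(5,-5)/50² = (0.0400,-0.0400)
o3: d²=50 ≤ ρ²=53; F_rep = 20·(-1,-7)/50² = (-0.0080,-0.0560)
o4: d²=4 ≤ ρ²=53; F_rep = 20·(2,0)/4² = (2.5000,0.0000)
F = F_att + ΣF_rep = (-11.2180,-1.3460)
Δp = p'−p = (-1.4022,-0.1683); α = Δx/Fx = (-5609/4000) / (-5609/500) = 1/8
check: Δy/Fy = (-673/4000) / (-673/500) = 1/8 ✓

α = 1/8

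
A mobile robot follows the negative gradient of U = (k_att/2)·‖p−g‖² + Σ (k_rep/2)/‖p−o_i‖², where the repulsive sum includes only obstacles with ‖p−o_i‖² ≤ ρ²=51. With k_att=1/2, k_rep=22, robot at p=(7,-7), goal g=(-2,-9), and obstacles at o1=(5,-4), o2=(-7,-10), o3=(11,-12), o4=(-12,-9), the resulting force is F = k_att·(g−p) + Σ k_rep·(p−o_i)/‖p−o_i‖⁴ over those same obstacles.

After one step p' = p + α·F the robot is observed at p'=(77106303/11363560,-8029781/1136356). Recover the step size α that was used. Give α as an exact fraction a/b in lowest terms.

F_att = 1/2·(g−p) = 1/2·(-9,-2) = (-4.5000,-1.0000)
o1: d²=13 ≤ ρ²=51; F_rep = 22·(2,-3)/13² = (0.2604,-0.3905)
o2: d²=205 > ρ²=51 → inactive
o3: d²=41 ≤ ρ²=51; F_rep = 22·(-4,5)/41² = (-0.0523,0.0654)
o4: d²=365 > ρ²=51 → inactive
F = F_att + ΣF_rep = (-4.2920,-1.3251)
Δp = p'−p = (-0.2146,-0.0663); α = Δx/Fx = (-2438617/11363560) / (-2438617/568178) = 1/20
check: Δy/Fy = (-75289/1136356) / (-376445/284089) = 1/20 ✓

α = 1/20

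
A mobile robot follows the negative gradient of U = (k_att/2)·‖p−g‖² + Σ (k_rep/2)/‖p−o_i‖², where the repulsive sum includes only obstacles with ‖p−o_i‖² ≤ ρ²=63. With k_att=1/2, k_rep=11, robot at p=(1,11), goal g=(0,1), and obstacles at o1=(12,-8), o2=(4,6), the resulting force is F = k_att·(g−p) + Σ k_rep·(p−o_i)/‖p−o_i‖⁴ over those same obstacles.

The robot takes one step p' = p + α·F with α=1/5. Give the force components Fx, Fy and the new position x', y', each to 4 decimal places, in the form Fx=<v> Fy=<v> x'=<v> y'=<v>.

Fx=-0.5285 Fy=-4.9524 x'=0.8943 y'=10.0095

F_att = 1/2·(g−p) = 1/2·(-1,-10) = (-0.5000,-5.0000)
o1: d²=482 > ρ²=63 → inactive
o2: d²=34 ≤ ρ²=63; F_rep = 11·(-3,5)/34² = (-0.0285,0.0476)
F = F_att + ΣF_rep = (-0.5285,-4.9524)
p' = p + 1/5·F = (0.8943,10.0095)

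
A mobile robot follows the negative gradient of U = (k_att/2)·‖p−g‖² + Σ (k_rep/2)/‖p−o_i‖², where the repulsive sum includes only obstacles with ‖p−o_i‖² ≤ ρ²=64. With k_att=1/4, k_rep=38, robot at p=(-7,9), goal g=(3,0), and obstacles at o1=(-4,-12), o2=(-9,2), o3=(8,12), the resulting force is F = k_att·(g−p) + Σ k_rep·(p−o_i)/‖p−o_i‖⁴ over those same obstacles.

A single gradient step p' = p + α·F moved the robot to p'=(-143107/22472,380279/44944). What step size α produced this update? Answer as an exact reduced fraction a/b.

α = 1/4

F_att = 1/4·(g−p) = 1/4·(10,-9) = (2.5000,-2.2500)
o1: d²=450 > ρ²=64 → inactive
o2: d²=53 ≤ ρ²=64; F_rep = 38·(2,7)/53² = (0.0271,0.0947)
o3: d²=234 > ρ²=64 → inactive
F = F_att + ΣF_rep = (2.5271,-2.1553)
Δp = p'−p = (0.6318,-0.5388); α = Δx/Fx = (14197/22472) / (14197/5618) = 1/4
check: Δy/Fy = (-24217/44944) / (-24217/11236) = 1/4 ✓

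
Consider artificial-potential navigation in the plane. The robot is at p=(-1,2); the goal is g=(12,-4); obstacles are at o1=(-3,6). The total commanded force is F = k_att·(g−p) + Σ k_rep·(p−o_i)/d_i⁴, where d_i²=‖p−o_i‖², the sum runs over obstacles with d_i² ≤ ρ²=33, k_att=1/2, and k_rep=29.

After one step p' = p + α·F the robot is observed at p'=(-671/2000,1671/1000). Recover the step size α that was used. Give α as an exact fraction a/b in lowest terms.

F_att = 1/2·(g−p) = 1/2·(13,-6) = (6.5000,-3.0000)
o1: d²=20 ≤ ρ²=33; F_rep = 29·(2,-4)/20² = (0.1450,-0.2900)
F = F_att + ΣF_rep = (6.6450,-3.2900)
Δp = p'−p = (0.6645,-0.3290); α = Δx/Fx = (1329/2000) / (1329/200) = 1/10
check: Δy/Fy = (-329/1000) / (-329/100) = 1/10 ✓

α = 1/10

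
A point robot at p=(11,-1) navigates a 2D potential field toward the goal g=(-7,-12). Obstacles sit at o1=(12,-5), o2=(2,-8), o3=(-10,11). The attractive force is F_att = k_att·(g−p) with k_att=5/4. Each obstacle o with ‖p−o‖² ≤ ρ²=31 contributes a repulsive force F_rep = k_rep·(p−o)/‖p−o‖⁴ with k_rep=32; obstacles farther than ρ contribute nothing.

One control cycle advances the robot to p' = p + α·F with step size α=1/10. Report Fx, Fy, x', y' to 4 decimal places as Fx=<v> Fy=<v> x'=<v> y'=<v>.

F_att = 5/4·(g−p) = 5/4·(-18,-11) = (-22.5000,-13.7500)
o1: d²=17 ≤ ρ²=31; F_rep = 32·(-1,4)/17² = (-0.1107,0.4429)
o2: d²=130 > ρ²=31 → inactive
o3: d²=585 > ρ²=31 → inactive
F = F_att + ΣF_rep = (-22.6107,-13.3071)
p' = p + 1/10·F = (8.7389,-2.3307)

Fx=-22.6107 Fy=-13.3071 x'=8.7389 y'=-2.3307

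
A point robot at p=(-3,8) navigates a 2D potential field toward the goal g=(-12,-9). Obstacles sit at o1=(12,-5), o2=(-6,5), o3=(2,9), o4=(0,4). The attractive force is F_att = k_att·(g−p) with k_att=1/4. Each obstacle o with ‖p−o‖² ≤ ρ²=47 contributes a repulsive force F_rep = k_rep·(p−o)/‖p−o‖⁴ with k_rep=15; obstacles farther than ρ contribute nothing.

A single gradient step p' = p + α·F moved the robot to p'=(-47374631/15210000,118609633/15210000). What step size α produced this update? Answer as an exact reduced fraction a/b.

α = 1/20

F_att = 1/4·(g−p) = 1/4·(-9,-17) = (-2.2500,-4.2500)
o1: d²=394 > ρ²=47 → inactive
o2: d²=18 ≤ ρ²=47; F_rep = 15·(3,3)/18² = (0.1389,0.1389)
o3: d²=26 ≤ ρ²=47; F_rep = 15·(-5,-1)/26² = (-0.1109,-0.0222)
o4: d²=25 ≤ ρ²=47; F_rep = 15·(-3,4)/25² = (-0.0720,0.0960)
F = F_att + ΣF_rep = (-2.2941,-4.0373)
Δp = p'−p = (-0.1147,-0.2019); α = Δx/Fx = (-1744631/15210000) / (-1744631/760500) = 1/20
check: Δy/Fy = (-3070367/15210000) / (-3070367/760500) = 1/20 ✓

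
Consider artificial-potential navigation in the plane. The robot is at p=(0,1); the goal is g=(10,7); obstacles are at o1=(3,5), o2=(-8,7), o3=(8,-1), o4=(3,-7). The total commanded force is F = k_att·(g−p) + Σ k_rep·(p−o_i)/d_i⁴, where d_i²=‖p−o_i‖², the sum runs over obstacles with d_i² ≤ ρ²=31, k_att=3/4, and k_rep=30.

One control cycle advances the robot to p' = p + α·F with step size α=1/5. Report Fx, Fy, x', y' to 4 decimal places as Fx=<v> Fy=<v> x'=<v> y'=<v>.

F_att = 3/4·(g−p) = 3/4·(10,6) = (7.5000,4.5000)
o1: d²=25 ≤ ρ²=31; F_rep = 30·(-3,-4)/25² = (-0.1440,-0.1920)
o2: d²=100 > ρ²=31 → inactive
o3: d²=68 > ρ²=31 → inactive
o4: d²=73 > ρ²=31 → inactive
F = F_att + ΣF_rep = (7.3560,4.3080)
p' = p + 1/5·F = (1.4712,1.8616)

Fx=7.3560 Fy=4.3080 x'=1.4712 y'=1.8616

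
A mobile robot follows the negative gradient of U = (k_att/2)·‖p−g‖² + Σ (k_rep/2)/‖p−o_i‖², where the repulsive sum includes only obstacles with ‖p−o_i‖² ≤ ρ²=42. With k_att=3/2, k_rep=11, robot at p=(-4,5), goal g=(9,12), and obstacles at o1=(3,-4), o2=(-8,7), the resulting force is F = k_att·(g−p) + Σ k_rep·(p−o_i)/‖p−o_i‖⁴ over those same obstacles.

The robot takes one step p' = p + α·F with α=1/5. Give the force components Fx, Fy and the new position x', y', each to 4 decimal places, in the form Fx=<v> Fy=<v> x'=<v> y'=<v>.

Fx=19.6100 Fy=10.4450 x'=-0.0780 y'=7.0890

F_att = 3/2·(g−p) = 3/2·(13,7) = (19.5000,10.5000)
o1: d²=130 > ρ²=42 → inactive
o2: d²=20 ≤ ρ²=42; F_rep = 11·(4,-2)/20² = (0.1100,-0.0550)
F = F_att + ΣF_rep = (19.6100,10.4450)
p' = p + 1/5·F = (-0.0780,7.0890)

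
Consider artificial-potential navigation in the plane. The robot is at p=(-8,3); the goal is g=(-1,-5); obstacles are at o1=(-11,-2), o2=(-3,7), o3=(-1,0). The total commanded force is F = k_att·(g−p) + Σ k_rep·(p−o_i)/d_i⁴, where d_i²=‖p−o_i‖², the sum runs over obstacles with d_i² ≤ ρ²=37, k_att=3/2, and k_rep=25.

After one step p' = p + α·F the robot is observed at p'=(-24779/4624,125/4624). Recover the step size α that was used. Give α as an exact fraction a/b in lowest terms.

α = 1/4

F_att = 3/2·(g−p) = 3/2·(7,-8) = (10.5000,-12.0000)
o1: d²=34 ≤ ρ²=37; F_rep = 25·(3,5)/34² = (0.0649,0.1081)
o2: d²=41 > ρ²=37 → inactive
o3: d²=58 > ρ²=37 → inactive
F = F_att + ΣF_rep = (10.5649,-11.8919)
Δp = p'−p = (2.6412,-2.9730); α = Δx/Fx = (12213/4624) / (12213/1156) = 1/4
check: Δy/Fy = (-13747/4624) / (-13747/1156) = 1/4 ✓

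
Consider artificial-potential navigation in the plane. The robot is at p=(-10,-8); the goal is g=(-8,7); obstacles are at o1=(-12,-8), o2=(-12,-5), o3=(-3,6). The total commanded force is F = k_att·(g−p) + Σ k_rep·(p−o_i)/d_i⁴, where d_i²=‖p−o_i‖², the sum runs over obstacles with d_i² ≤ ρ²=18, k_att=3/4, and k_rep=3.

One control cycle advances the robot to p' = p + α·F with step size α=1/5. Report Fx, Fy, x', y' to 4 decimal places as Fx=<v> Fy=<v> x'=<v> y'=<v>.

Fx=1.9105 Fy=11.1967 x'=-9.6179 y'=-5.7607

F_att = 3/4·(g−p) = 3/4·(2,15) = (1.5000,11.2500)
o1: d²=4 ≤ ρ²=18; F_rep = 3·(2,0)/4² = (0.3750,0.0000)
o2: d²=13 ≤ ρ²=18; F_rep = 3·(2,-3)/13² = (0.0355,-0.0533)
o3: d²=245 > ρ²=18 → inactive
F = F_att + ΣF_rep = (1.9105,11.1967)
p' = p + 1/5·F = (-9.6179,-5.7607)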